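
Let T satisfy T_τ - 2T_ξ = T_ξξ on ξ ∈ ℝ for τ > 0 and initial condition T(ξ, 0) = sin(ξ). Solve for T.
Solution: Change to a moving frame: let η = ξ + 2τ, σ = τ and write T(ξ,τ) = u(η,σ).
By the chain rule T_τ = u_σ + 2u_η, T_ξ = u_η, T_ξξ = u_ηη.
Then T_τ - 2T_ξ = u_σ: the advection term cancels and the PDE becomes the heat equation u_σ = u_ηη on η ∈ ℝ.
Initial data: u(η,0) = T(η,0) = sin(η).
On η ∈ ℝ each mode satisfies (sin(nη))″ = -n² sin(nη), so exp(-n²σ) sin(nη) solves the heat equation; by superposition u(η,σ) = Σ c_n exp(-n²σ) sin(nη).
Reading off the coefficients: c_1=1, so u(η,σ) = exp(-σ)sin(η).
Substituting back η = ξ + 2τ, σ = τ: T(ξ,τ) = u(ξ + 2τ, τ).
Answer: T(ξ, τ) = exp(-τ)sin(ξ + 2τ)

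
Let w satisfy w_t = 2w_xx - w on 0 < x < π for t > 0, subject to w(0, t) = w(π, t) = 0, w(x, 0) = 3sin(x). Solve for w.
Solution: Substitute w = exp(-t)u, i.e. u = exp(t)w.
By the product rule, w_t = exp(-t)(u_t - u), w_xx = exp(-t)u_xx.
Substituting into the PDE and dividing by exp(-t): u_t - u = 2u_xx - u.
The lower-order terms cancel, leaving the standard heat equation u_t = 2u_xx.
Initial data for u: u(x,0) = w(x,0) = 3sin(x). The boundary conditions carry over: u(0,t) = u(π,t) = 0.
Solve for u:
  Using separation of variables u = X(x)T(t):
  Eigenfunctions: sin(nx), n = 1, 2, 3, ...
  General solution: u(x, t) = Σ c_n sin(nx) exp(-2n² t)
  Matching u(x,0) = 3sin(x) term by term: c_1=3.
Hence u(x,t) = 3exp(-2t)sin(x).
Transform back: w(x,t) = exp(-t)u(x,t).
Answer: w(x, t) = 3exp(-3t)sin(x)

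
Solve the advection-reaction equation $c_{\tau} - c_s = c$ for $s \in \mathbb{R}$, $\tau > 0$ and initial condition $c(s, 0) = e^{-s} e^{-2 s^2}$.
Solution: Substitute $c = e^{-s}u$, i.e. $u = e^{s}c$.
By the product rule, $c_s = e^{-s}(u_s - u)$, $c_{\tau} = e^{-s}u_{\tau}$.
Substituting into the PDE and dividing by $e^{-s}$: $u_{\tau} - (u_s - u) = u$.
The lower-order terms cancel, leaving the standard advection equation $u_{\tau} - u_s = 0$.
Initial data for $u$: $u(s,0) = e^{s}c(s,0) = e^{-2 s^2}$.
Solve for $u$:
  By method of characteristics (waves move left with speed 1):
  Along characteristics $s + \tau =$ const, $u$ is constant, so $u(s,\tau) = f(s + \tau)$ with $f = u( \cdot , 0)$.
Hence $u(s,\tau) = e^{-2 (s + \tau)^2}$.
Transform back: $c(s,\tau) = e^{-s}u(s,\tau)$.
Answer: $c(s, \tau) = e^{-s} e^{-2 (\tau + s)^2}$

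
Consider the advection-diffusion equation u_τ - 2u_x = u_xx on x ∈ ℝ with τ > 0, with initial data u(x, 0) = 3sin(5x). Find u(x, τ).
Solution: Moving frame: η = x + 2τ, σ = τ, u = w(η,σ), so u_τ = w_σ + 2w_η and u_xx = w_ηη.
Hence u_τ - 2u_x = w_σ and the PDE becomes the heat equation w_σ = w_ηη on η ∈ ℝ.
Initial data: w(η,0) = u(η,0) = 3sin(5η). Each mode sin(nη) decays as exp(-n²σ) on ℝ, so w(η,σ) = Σ c_n exp(-n²σ) sin(nη) with c_5=3: w(η,σ) = 3exp(-25σ)sin(5η).
Substituting back: u(x,τ) = w(x + 2τ, τ).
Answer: u(x, τ) = 3exp(-25τ)sin(5x + 10τ)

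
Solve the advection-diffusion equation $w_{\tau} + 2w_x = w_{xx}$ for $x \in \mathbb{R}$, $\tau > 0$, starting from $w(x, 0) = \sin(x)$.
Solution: Moving frame: $\eta = x - 2\tau$, $\sigma = \tau$, $w = u(\eta,\sigma)$, so $w_{\tau} = u_{\sigma} - 2u_{\eta}$ and $w_{xx} = u_{\eta\eta}$.
Hence $w_{\tau} + 2w_x = u_{\sigma}$ and the PDE becomes the heat equation $u_{\sigma} = u_{\eta\eta}$ on $\eta \in \mathbb{R}$.
Initial data: $u(\eta,0) = w(\eta,0) = \sin(\eta)$. Each mode $\sin(n\eta)$ decays as $e^{-n^2\sigma}$ on $\mathbb{R}$, so $u(\eta,\sigma) = \sum c_n e^{-n^2\sigma} \sin(n\eta)$ with $c_1=1$: $u(\eta,\sigma) = e^{-\sigma} \sin(\eta)$.
Substituting back: $w(x,\tau) = u(x - 2\tau, \tau)$.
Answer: $w(x, \tau) = - e^{-\tau} \sin(2 \tau - x)$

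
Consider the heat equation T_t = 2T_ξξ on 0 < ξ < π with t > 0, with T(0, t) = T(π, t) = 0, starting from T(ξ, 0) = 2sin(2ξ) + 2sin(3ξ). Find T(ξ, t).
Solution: Separating variables: T = Σ c_n exp(-2n²t) sin(nξ). From T(ξ,0) = 2sin(2ξ) + 2sin(3ξ): c_2=2, c_3=2.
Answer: T(ξ, t) = 2exp(-8t)sin(2ξ) + 2exp(-18t)sin(3ξ)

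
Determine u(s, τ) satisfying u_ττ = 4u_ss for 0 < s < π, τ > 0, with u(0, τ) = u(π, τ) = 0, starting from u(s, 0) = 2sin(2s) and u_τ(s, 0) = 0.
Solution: Separating variables: u = Σ [A_n cos(ω_n τ) + B_n sin(ω_n τ)] sin(ns), ω_n = 2n. From ICs: A_2=2.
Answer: u(s, τ) = 2sin(2s)cos(4τ)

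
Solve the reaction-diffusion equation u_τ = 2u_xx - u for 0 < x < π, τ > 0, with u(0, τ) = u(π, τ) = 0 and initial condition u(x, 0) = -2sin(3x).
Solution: Substitute u = exp(-τ)w.
Then u_τ = exp(-τ)(w_τ - w), u_xx = exp(-τ)w_xx; substituting and dividing by exp(-τ), the lower-order terms cancel: w_τ = 2w_xx (standard heat equation).
Data for w: w(x,0) = u(x,0) = -2sin(3x). The boundary conditions carry over: w(0,τ) = w(π,τ) = 0.
Separating variables: w = Σ c_n exp(-2n²τ) sin(nx). From w(x,0) = -2sin(3x): c_3=-2.
So w(x,τ) = -2exp(-18τ)sin(3x), and u(x,τ) = exp(-τ)w(x,τ).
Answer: u(x, τ) = -2exp(-19τ)sin(3x)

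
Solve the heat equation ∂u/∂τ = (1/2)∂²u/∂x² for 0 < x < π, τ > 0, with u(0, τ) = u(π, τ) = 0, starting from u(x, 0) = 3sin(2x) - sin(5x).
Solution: Using separation of variables u = X(x)T(τ):
Eigenfunctions: sin(nx), n = 1, 2, 3, ...
General solution: u(x, τ) = Σ c_n sin(nx) exp(-n² τ/2)
Matching u(x,0) = 3sin(2x) - sin(5x) term by term: c_2=3, c_5=-1.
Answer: u(x, τ) = 3exp(-2τ)sin(2x) - exp(-25τ/2)sin(5x)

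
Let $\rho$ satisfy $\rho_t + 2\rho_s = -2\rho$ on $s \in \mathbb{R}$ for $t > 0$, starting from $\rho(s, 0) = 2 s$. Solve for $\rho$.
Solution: Substitute $\rho = e^{-2t}u$.
Then $\rho_t = e^{-2t}(u_t - 2u)$, $\rho_s = e^{-2t}u_s$; substituting and dividing by $e^{-2t}$, the lower-order terms cancel: $u_t + 2u_s = 0$ (standard advection equation).
Data for $u$: $u(s,0) = \rho(s,0) = 2 s$.
By characteristics ($ds/dt = 2$), $u(s,t) = f(s - 2t)$ with $f = u( \cdot , 0)$.
So $u(s,t) = 2 s - 4 t$, and $\rho(s,t) = e^{-2t}u(s,t)$.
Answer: $\rho(s, t) = 2 s e^{-2 t} - 4 t e^{-2 t}$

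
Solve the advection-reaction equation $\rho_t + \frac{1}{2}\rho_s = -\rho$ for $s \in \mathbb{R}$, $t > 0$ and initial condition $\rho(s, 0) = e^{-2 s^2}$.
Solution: Substitute $\rho = e^{-t}u$.
Then $\rho_t = e^{-t}(u_t - u)$, $\rho_s = e^{-t}u_s$; substituting and dividing by $e^{-t}$, the lower-order terms cancel: $u_t + \frac{1}{2}u_s = 0$ (standard advection equation).
Data for $u$: $u(s,0) = \rho(s,0) = e^{-2 s^2}$.
By characteristics ($ds/dt = 1/2$), $u(s,t) = f(s - \frac{1}{2}t)$ with $f = u( \cdot , 0)$.
So $u(s,t) = e^{-2 (s - t/2)^2}$, and $\rho(s,t) = e^{-t}u(s,t)$.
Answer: $\rho(s, t) = e^{-t} e^{-2 (s - t/2)^2}$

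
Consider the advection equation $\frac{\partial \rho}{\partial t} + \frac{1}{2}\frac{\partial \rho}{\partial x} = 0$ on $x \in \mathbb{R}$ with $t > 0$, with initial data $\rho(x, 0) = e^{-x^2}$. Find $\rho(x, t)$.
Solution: By method of characteristics (waves move right with speed 1/2):
Along characteristics $x - \frac{1}{2}t =$ const, $\rho$ is constant, so $\rho(x,t) = f(x - \frac{1}{2}t)$ with $f = \rho( \cdot , 0)$.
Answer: $\rho(x, t) = e^{-(-t/2 + x)^2}$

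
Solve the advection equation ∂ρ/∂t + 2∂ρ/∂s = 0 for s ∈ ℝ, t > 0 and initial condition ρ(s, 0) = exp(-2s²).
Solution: By method of characteristics (waves move right with speed 2):
Along characteristics s - 2t = const, ρ is constant, so ρ(s,t) = f(s - 2t) with f = ρ(·, 0).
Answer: ρ(s, t) = exp(-2(s - 2t)²)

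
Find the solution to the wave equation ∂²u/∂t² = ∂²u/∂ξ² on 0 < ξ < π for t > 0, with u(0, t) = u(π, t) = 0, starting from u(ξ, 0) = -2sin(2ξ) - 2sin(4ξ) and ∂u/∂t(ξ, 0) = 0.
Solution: Separating variables: u = Σ [A_n cos(ω_n t) + B_n sin(ω_n t)] sin(nξ), ω_n = n. From ICs: A_2=-2, A_4=-2.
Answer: u(ξ, t) = -2sin(2ξ)cos(2t) - 2sin(4ξ)cos(4t)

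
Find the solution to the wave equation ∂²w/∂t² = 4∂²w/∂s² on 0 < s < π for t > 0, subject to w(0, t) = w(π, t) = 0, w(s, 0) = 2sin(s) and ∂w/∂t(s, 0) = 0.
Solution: Separating variables: w = Σ [A_n cos(ω_n t) + B_n sin(ω_n t)] sin(ns), ω_n = 2n. From ICs: A_1=2.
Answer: w(s, t) = 2sin(s)cos(2t)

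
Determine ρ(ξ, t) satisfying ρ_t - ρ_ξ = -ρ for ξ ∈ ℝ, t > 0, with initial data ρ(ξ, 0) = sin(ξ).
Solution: Substitute ρ = exp(-t)u, i.e. u = exp(t)ρ.
By the product rule, ρ_t = exp(-t)(u_t - u), ρ_ξ = exp(-t)u_ξ.
Substituting into the PDE and dividing by exp(-t): u_t - u - u_ξ = -u.
The lower-order terms cancel, leaving the standard advection equation u_t - u_ξ = 0.
Initial data for u: u(ξ,0) = ρ(ξ,0) = sin(ξ).
Solve for u:
  By method of characteristics (waves move left with speed 1):
  Along characteristics ξ + t = const, u is constant, so u(ξ,t) = f(ξ + t) with f = u(·, 0).
Hence u(ξ,t) = sin(t + ξ).
Transform back: ρ(ξ,t) = exp(-t)u(ξ,t).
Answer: ρ(ξ, t) = exp(-t)sin(t + ξ)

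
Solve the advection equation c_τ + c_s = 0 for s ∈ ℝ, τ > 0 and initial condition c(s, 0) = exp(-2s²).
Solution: By method of characteristics (waves move right with speed 1):
Along characteristics s - τ = const, c is constant, so c(s,τ) = f(s - τ) with f = c(·, 0).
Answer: c(s, τ) = exp(-2(s - τ)²)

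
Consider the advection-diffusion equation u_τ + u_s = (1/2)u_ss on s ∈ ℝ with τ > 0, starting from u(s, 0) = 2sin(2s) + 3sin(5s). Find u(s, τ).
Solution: Change to a moving frame: let η = s - τ, σ = τ and write u(s,τ) = w(η,σ).
By the chain rule u_τ = w_σ - w_η, u_s = w_η, u_ss = w_ηη.
Then u_τ + u_s = w_σ: the advection term cancels and the PDE becomes the heat equation w_σ = (1/2)w_ηη on η ∈ ℝ.
Initial data: w(η,0) = u(η,0) = 2sin(2η) + 3sin(5η).
On η ∈ ℝ each mode satisfies (sin(nη))″ = -n² sin(nη), so exp(-n²σ/2) sin(nη) solves the heat equation; by superposition w(η,σ) = Σ c_n exp(-n²σ/2) sin(nη).
Reading off the coefficients: c_2=2, c_5=3, so w(η,σ) = 2exp(-2σ)sin(2η) + 3exp(-25σ/2)sin(5η).
Substituting back η = s - τ, σ = τ: u(s,τ) = w(s - τ, τ).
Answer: u(s, τ) = 2exp(-2τ)sin(2s - 2τ) + 3exp(-25τ/2)sin(5s - 5τ)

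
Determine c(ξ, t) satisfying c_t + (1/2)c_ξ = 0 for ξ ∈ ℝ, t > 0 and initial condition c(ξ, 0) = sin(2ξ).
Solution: By characteristics (dξ/dt = 1/2), c(ξ,t) = f(ξ - (1/2)t) with f = c(·, 0).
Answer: c(ξ, t) = -sin(t - 2ξ)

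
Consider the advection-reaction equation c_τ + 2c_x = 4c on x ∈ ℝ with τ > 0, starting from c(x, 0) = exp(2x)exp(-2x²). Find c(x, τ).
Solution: Substitute c = exp(2x)u.
Then c_x = exp(2x)(u_x + 2u), c_τ = exp(2x)u_τ; substituting and dividing by exp(2x), the lower-order terms cancel: u_τ + 2u_x = 0 (standard advection equation).
Data for u: u(x,0) = exp(-2x)c(x,0) = exp(-2x²).
By characteristics (dx/dτ = 2), u(x,τ) = f(x - 2τ) with f = u(·, 0).
So u(x,τ) = exp(-2(x - 2τ)²), and c(x,τ) = exp(2x)u(x,τ).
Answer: c(x, τ) = exp(2x)exp(-2(x - 2τ)²)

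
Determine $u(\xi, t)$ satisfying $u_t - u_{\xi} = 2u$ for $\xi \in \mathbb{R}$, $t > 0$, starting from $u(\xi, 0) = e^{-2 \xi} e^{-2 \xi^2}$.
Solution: Substitute $u = e^{-2\xi}w$.
Then $u_{\xi} = e^{-2\xi}(w_{\xi} - 2w)$, $u_t = e^{-2\xi}w_t$; substituting and dividing by $e^{-2\xi}$, the lower-order terms cancel: $w_t - w_{\xi} = 0$ (standard advection equation).
Data for $w$: $w(\xi,0) = e^{2\xi}u(\xi,0) = e^{-2 \xi^2}$.
By characteristics ($d\xi/dt = -1$), $w(\xi,t) = f(\xi + t)$ with $f = w( \cdot , 0)$.
So $w(\xi,t) = e^{-2 (t + \xi)^2}$, and $u(\xi,t) = e^{-2\xi}w(\xi,t)$.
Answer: $u(\xi, t) = e^{-2 \xi} e^{-2 (\xi + t)^2}$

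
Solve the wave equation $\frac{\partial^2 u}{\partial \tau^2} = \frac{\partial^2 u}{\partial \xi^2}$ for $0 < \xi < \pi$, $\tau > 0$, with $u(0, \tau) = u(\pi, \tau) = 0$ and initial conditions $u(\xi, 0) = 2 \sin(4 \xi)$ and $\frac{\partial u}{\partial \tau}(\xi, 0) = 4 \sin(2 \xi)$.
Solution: Separating variables: $u = \sum [A_n \cos(\omega_n \tau) + B_n \sin(\omega_n \tau)] \sin(n\xi)$, $\omega_n = n$. From ICs ($B_n$ = velocity coefficient / $\omega_n$): $A_4=2, B_2=2$.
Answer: $u(\xi, \tau) = 2 \sin(2 \tau) \sin(2 \xi) + 2 \sin(4 \xi) \cos(4 \tau)$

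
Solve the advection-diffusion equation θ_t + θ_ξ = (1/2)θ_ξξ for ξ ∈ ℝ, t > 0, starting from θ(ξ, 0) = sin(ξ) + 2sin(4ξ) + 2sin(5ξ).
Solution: Moving frame: η = ξ - t, σ = t, θ = u(η,σ), so θ_t = u_σ - u_η and θ_ξξ = u_ηη.
Hence θ_t + θ_ξ = u_σ and the PDE becomes the heat equation u_σ = (1/2)u_ηη on η ∈ ℝ.
Initial data: u(η,0) = θ(η,0) = sin(η) + 2sin(4η) + 2sin(5η). Each mode sin(nη) decays as exp(-n²σ/2) on ℝ, so u(η,σ) = Σ c_n exp(-n²σ/2) sin(nη) with c_1=1, c_4=2, c_5=2: u(η,σ) = 2exp(-8σ)sin(4η) + exp(-σ/2)sin(η) + 2exp(-25σ/2)sin(5η).
Substituting back: θ(ξ,t) = u(ξ - t, t).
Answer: θ(ξ, t) = -2exp(-8t)sin(4t - 4ξ) - exp(-t/2)sin(t - ξ) - 2exp(-25t/2)sin(5t - 5ξ)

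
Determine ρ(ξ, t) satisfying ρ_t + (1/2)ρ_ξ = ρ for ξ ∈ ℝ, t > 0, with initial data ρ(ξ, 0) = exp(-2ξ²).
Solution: Substitute ρ = exp(t)u, i.e. u = exp(-t)ρ.
By the product rule, ρ_t = exp(t)(u_t + u), ρ_ξ = exp(t)u_ξ.
Substituting into the PDE and dividing by exp(t): u_t + u + (1/2)u_ξ = u.
The lower-order terms cancel, leaving the standard advection equation u_t + (1/2)u_ξ = 0.
Initial data for u: u(ξ,0) = ρ(ξ,0) = exp(-2ξ²).
Solve for u:
  By method of characteristics (waves move right with speed 1/2):
  Along characteristics ξ - (1/2)t = const, u is constant, so u(ξ,t) = f(ξ - (1/2)t) with f = u(·, 0).
Hence u(ξ,t) = exp(-2(-t/2 + ξ)²).
Transform back: ρ(ξ,t) = exp(t)u(ξ,t).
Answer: ρ(ξ, t) = exp(t)exp(-2(-t/2 + ξ)²)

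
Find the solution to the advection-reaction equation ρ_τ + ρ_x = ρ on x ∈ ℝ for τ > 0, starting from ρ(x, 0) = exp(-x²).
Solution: Substitute ρ = exp(τ)u, i.e. u = exp(-τ)ρ.
By the product rule, ρ_τ = exp(τ)(u_τ + u), ρ_x = exp(τ)u_x.
Substituting into the PDE and dividing by exp(τ): u_τ + u + u_x = u.
The lower-order terms cancel, leaving the standard advection equation u_τ + u_x = 0.
Initial data for u: u(x,0) = ρ(x,0) = exp(-x²).
Solve for u:
  By method of characteristics (waves move right with speed 1):
  Along characteristics x - τ = const, u is constant, so u(x,τ) = f(x - τ) with f = u(·, 0).
Hence u(x,τ) = exp(-(x - τ)²).
Transform back: ρ(x,τ) = exp(τ)u(x,τ).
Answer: ρ(x, τ) = exp(τ)exp(-(x - τ)²)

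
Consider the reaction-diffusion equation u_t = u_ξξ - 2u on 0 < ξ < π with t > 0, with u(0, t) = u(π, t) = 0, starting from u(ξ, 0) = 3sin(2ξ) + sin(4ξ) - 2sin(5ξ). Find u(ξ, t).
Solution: Substitute u = exp(-2t)w, i.e. w = exp(2t)u.
By the product rule, u_t = exp(-2t)(w_t - 2w), u_ξξ = exp(-2t)w_ξξ.
Substituting into the PDE and dividing by exp(-2t): w_t - 2w = w_ξξ - 2w.
The lower-order terms cancel, leaving the standard heat equation w_t = w_ξξ.
Initial data for w: w(ξ,0) = u(ξ,0) = 3sin(2ξ) + sin(4ξ) - 2sin(5ξ). The boundary conditions carry over: w(0,t) = w(π,t) = 0.
Solve for w:
  Using separation of variables w = X(ξ)T(t):
  Eigenfunctions: sin(nξ), n = 1, 2, 3, ...
  General solution: w(ξ, t) = Σ c_n sin(nξ) exp(-n² t)
  Matching w(ξ,0) = 3sin(2ξ) + sin(4ξ) - 2sin(5ξ) term by term: c_2=3, c_4=1, c_5=-2.
Hence w(ξ,t) = 3exp(-4t)sin(2ξ) + exp(-16t)sin(4ξ) - 2exp(-25t)sin(5ξ).
Transform back: u(ξ,t) = exp(-2t)w(ξ,t).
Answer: u(ξ, t) = 3exp(-6t)sin(2ξ) + exp(-18t)sin(4ξ) - 2exp(-27t)sin(5ξ)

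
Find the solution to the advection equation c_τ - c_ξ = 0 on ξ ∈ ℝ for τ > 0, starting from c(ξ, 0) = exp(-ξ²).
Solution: By method of characteristics (waves move left with speed 1):
Along characteristics ξ + τ = const, c is constant, so c(ξ,τ) = f(ξ + τ) with f = c(·, 0).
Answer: c(ξ, τ) = exp(-(ξ + τ)²)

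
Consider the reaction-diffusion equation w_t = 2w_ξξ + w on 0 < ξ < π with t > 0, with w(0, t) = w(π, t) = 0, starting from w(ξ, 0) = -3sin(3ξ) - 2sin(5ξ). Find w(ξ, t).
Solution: Substitute w = exp(t)u.
Then w_t = exp(t)(u_t + u), w_ξξ = exp(t)u_ξξ; substituting and dividing by exp(t), the lower-order terms cancel: u_t = 2u_ξξ (standard heat equation).
Data for u: u(ξ,0) = w(ξ,0) = -3sin(3ξ) - 2sin(5ξ). The boundary conditions carry over: u(0,t) = u(π,t) = 0.
Separating variables: u = Σ c_n exp(-2n²t) sin(nξ). From u(ξ,0) = -3sin(3ξ) - 2sin(5ξ): c_3=-3, c_5=-2.
So u(ξ,t) = -3exp(-18t)sin(3ξ) - 2exp(-50t)sin(5ξ), and w(ξ,t) = exp(t)u(ξ,t).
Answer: w(ξ, t) = -3exp(-17t)sin(3ξ) - 2exp(-49t)sin(5ξ)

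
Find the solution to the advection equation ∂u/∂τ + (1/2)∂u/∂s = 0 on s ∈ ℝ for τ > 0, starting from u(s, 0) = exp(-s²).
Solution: By characteristics (ds/dτ = 1/2), u(s,τ) = f(s - (1/2)τ) with f = u(·, 0).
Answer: u(s, τ) = exp(-(s - τ/2)²)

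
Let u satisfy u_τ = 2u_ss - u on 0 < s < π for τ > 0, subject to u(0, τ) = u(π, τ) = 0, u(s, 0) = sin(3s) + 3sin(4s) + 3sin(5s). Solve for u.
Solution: Substitute u = exp(-τ)w, i.e. w = exp(τ)u.
By the product rule, u_τ = exp(-τ)(w_τ - w), u_ss = exp(-τ)w_ss.
Substituting into the PDE and dividing by exp(-τ): w_τ - w = 2w_ss - w.
The lower-order terms cancel, leaving the standard heat equation w_τ = 2w_ss.
Initial data for w: w(s,0) = u(s,0) = sin(3s) + 3sin(4s) + 3sin(5s). The boundary conditions carry over: w(0,τ) = w(π,τ) = 0.
Solve for w:
  Using separation of variables w = X(s)T(τ):
  Eigenfunctions: sin(ns), n = 1, 2, 3, ...
  General solution: w(s, τ) = Σ c_n sin(ns) exp(-2n² τ)
  Matching w(s,0) = sin(3s) + 3sin(4s) + 3sin(5s) term by term: c_3=1, c_4=3, c_5=3.
Hence w(s,τ) = exp(-18τ)sin(3s) + 3exp(-32τ)sin(4s) + 3exp(-50τ)sin(5s).
Transform back: u(s,τ) = exp(-τ)w(s,τ).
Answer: u(s, τ) = exp(-19τ)sin(3s) + 3exp(-33τ)sin(4s) + 3exp(-51τ)sin(5s)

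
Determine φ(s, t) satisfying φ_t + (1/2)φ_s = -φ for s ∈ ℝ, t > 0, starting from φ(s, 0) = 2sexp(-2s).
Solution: Substitute φ = exp(-2s)u.
Then φ_s = exp(-2s)(u_s - 2u), φ_t = exp(-2s)u_t; substituting and dividing by exp(-2s), the lower-order terms cancel: u_t + (1/2)u_s = 0 (standard advection equation).
Data for u: u(s,0) = exp(2s)φ(s,0) = 2s.
By characteristics (ds/dt = 1/2), u(s,t) = f(s - (1/2)t) with f = u(·, 0).
So u(s,t) = 2s - t, and φ(s,t) = exp(-2s)u(s,t).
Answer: φ(s, t) = 2sexp(-2s) - texp(-2s)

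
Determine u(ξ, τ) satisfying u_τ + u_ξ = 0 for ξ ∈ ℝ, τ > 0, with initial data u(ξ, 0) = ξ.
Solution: By method of characteristics (waves move right with speed 1):
Along characteristics ξ - τ = const, u is constant, so u(ξ,τ) = f(ξ - τ) with f = u(·, 0).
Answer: u(ξ, τ) = ξ - τ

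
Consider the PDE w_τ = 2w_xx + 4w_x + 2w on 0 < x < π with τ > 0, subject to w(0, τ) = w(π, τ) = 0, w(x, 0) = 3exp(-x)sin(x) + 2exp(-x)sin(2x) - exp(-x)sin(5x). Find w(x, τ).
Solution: Substitute w = exp(-x)u, i.e. u = exp(x)w.
By the product rule, w_x = exp(-x)(u_x - u), w_xx = exp(-x)(u_xx - 2u_x + u), w_τ = exp(-x)u_τ.
Substituting into the PDE and dividing by exp(-x): u_τ = 2(u_xx - 2u_x + u) + 4(u_x - u) + 2u.
The lower-order terms cancel, leaving the standard heat equation u_τ = 2u_xx.
Initial data for u: u(x,0) = exp(x)w(x,0) = 3sin(x) + 2sin(2x) - sin(5x). The boundary conditions carry over: u(0,τ) = u(π,τ) = 0.
Solve for u:
  Using separation of variables u = X(x)T(τ):
  Eigenfunctions: sin(nx), n = 1, 2, 3, ...
  General solution: u(x, τ) = Σ c_n sin(nx) exp(-2n² τ)
  Matching u(x,0) = 3sin(x) + 2sin(2x) - sin(5x) term by term: c_1=3, c_2=2, c_5=-1.
Hence u(x,τ) = 3exp(-2τ)sin(x) + 2exp(-8τ)sin(2x) - exp(-50τ)sin(5x).
Transform back: w(x,τ) = exp(-x)u(x,τ).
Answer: w(x, τ) = 3exp(-x)exp(-2τ)sin(x) + 2exp(-x)exp(-8τ)sin(2x) - exp(-x)exp(-50τ)sin(5x)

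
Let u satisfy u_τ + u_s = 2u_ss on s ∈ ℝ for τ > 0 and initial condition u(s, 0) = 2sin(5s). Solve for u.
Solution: Moving frame: η = s - τ, σ = τ, u = w(η,σ), so u_τ = w_σ - w_η and u_ss = w_ηη.
Hence u_τ + u_s = w_σ and the PDE becomes the heat equation w_σ = 2w_ηη on η ∈ ℝ.
Initial data: w(η,0) = u(η,0) = 2sin(5η). Each mode sin(nη) decays as exp(-2n²σ) on ℝ, so w(η,σ) = Σ c_n exp(-2n²σ) sin(nη) with c_5=2: w(η,σ) = 2exp(-50σ)sin(5η).
Substituting back: u(s,τ) = w(s - τ, τ).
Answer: u(s, τ) = 2exp(-50τ)sin(5s - 5τ)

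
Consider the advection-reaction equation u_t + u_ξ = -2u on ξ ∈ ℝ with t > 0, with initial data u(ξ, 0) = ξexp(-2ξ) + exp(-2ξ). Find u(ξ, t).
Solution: Substitute u = exp(-2ξ)w, i.e. w = exp(2ξ)u.
By the product rule, u_ξ = exp(-2ξ)(w_ξ - 2w), u_t = exp(-2ξ)w_t.
Substituting into the PDE and dividing by exp(-2ξ): w_t + (w_ξ - 2w) = -2w.
The lower-order terms cancel, leaving the standard advection equation w_t + w_ξ = 0.
Initial data for w: w(ξ,0) = exp(2ξ)u(ξ,0) = ξ + 1.
Solve for w:
  By method of characteristics (waves move right with speed 1):
  Along characteristics ξ - t = const, w is constant, so w(ξ,t) = f(ξ - t) with f = w(·, 0).
Hence w(ξ,t) = -t + ξ + 1.
Transform back: u(ξ,t) = exp(-2ξ)w(ξ,t).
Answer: u(ξ, t) = -texp(-2ξ) + ξexp(-2ξ) + exp(-2ξ)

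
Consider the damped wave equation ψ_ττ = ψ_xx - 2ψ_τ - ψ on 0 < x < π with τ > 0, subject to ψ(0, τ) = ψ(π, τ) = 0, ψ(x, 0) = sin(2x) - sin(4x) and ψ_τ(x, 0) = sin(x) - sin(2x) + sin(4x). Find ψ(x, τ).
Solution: Substitute ψ = exp(-τ)u.
Then ψ_τ = exp(-τ)(u_τ - u), ψ_ττ = exp(-τ)(u_ττ - 2u_τ + u), ψ_xx = exp(-τ)u_xx; substituting and dividing by exp(-τ), the lower-order terms cancel: u_ττ = u_xx (standard wave equation).
Data for u: u(x,0) = ψ(x,0) = sin(2x) - sin(4x); u_τ(x,0) = ψ_τ(x,0) + ψ(x,0) = sin(x). The boundary conditions carry over: u(0,τ) = u(π,τ) = 0.
Separating variables: u = Σ [A_n cos(ω_n τ) + B_n sin(ω_n τ)] sin(nx), ω_n = n. From ICs (B_n = velocity coefficient / ω_n): A_2=1, A_4=-1, B_1=1.
So u(x,τ) = sin(x)sin(τ) + sin(2x)cos(2τ) - sin(4x)cos(4τ), and ψ(x,τ) = exp(-τ)u(x,τ).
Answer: ψ(x, τ) = exp(-τ)sin(x)sin(τ) + exp(-τ)sin(2x)cos(2τ) - exp(-τ)sin(4x)cos(4τ)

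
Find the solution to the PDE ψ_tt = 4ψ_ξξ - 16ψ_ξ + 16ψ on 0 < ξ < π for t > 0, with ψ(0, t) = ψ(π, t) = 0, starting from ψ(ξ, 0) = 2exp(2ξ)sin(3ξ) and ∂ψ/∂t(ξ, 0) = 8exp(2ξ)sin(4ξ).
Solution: Substitute ψ = exp(2ξ)u.
Then ψ_ξ = exp(2ξ)(u_ξ + 2u), ψ_ξξ = exp(2ξ)(u_ξξ + 4u_ξ + 4u), ψ_tt = exp(2ξ)u_tt; substituting and dividing by exp(2ξ), the lower-order terms cancel: u_tt = 4u_ξξ (standard wave equation).
Data for u: u(ξ,0) = exp(-2ξ)ψ(ξ,0) = 2sin(3ξ); u_t(ξ,0) = exp(-2ξ)ψ_t(ξ,0) = 8sin(4ξ). The boundary conditions carry over: u(0,t) = u(π,t) = 0.
Separating variables: u = Σ [A_n cos(ω_n t) + B_n sin(ω_n t)] sin(nξ), ω_n = 2n. From ICs (B_n = velocity coefficient / ω_n): A_3=2, B_4=1.
So u(ξ,t) = sin(8t)sin(4ξ) + 2sin(3ξ)cos(6t), and ψ(ξ,t) = exp(2ξ)u(ξ,t).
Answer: ψ(ξ, t) = exp(2ξ)sin(8t)sin(4ξ) + 2exp(2ξ)sin(3ξ)cos(6t)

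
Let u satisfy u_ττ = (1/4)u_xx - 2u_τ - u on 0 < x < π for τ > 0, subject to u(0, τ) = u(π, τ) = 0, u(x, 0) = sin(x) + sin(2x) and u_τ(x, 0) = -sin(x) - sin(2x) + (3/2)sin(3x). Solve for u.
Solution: Substitute u = exp(-τ)w, i.e. w = exp(τ)u.
By the product rule, u_τ = exp(-τ)(w_τ - w), u_ττ = exp(-τ)(w_ττ - 2w_τ + w), u_xx = exp(-τ)w_xx.
Substituting into the PDE and dividing by exp(-τ): w_ττ - 2w_τ + w = (1/4)w_xx - 2(w_τ - w) - w.
The lower-order terms cancel, leaving the standard wave equation w_ττ = (1/4)w_xx.
Initial data for w: w(x,0) = u(x,0) = sin(x) + sin(2x); w_τ(x,0) = u_τ(x,0) + u(x,0) = (3/2)sin(3x). The boundary conditions carry over: w(0,τ) = w(π,τ) = 0.
Solve for w:
  Using separation of variables w = X(x)T(τ):
  Eigenfunctions: sin(nx), n = 1, 2, 3, ...
  General solution: w(x, τ) = Σ [A_n cos(n τ/2) + B_n sin(n τ/2)] sin(nx)
  From w(x,0) = sin(x) + sin(2x): A_1=1, A_2=1. From w_τ(x,0) = (3/2)sin(3x), using w_τ(x,0) = Σ ω_n B_n sin(nx) with ω_n = n/2: B_3 = (3/2)/(3/2) = 1.
Hence w(x,τ) = sin(x)cos(τ/2) + sin(2x)cos(τ) + sin(3x)sin(3τ/2).
Transform back: u(x,τ) = exp(-τ)w(x,τ).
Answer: u(x, τ) = exp(-τ)sin(x)cos(τ/2) + exp(-τ)sin(2x)cos(τ) + exp(-τ)sin(3x)sin(3τ/2)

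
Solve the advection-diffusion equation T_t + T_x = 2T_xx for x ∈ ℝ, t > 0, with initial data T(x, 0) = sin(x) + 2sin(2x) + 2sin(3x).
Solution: Moving frame: η = x - t, σ = t, T = u(η,σ), so T_t = u_σ - u_η and T_xx = u_ηη.
Hence T_t + T_x = u_σ and the PDE becomes the heat equation u_σ = 2u_ηη on η ∈ ℝ.
Initial data: u(η,0) = T(η,0) = sin(η) + 2sin(2η) + 2sin(3η). Each mode sin(nη) decays as exp(-2n²σ) on ℝ, so u(η,σ) = Σ c_n exp(-2n²σ) sin(nη) with c_1=1, c_2=2, c_3=2: u(η,σ) = exp(-2σ)sin(η) + 2exp(-8σ)sin(2η) + 2exp(-18σ)sin(3η).
Substituting back: T(x,t) = u(x - t, t).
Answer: T(x, t) = -exp(-2t)sin(t - x) - 2exp(-8t)sin(2t - 2x) - 2exp(-18t)sin(3t - 3x)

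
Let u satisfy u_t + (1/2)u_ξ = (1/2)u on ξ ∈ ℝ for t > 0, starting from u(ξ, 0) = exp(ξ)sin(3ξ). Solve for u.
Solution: Substitute u = exp(ξ)w.
Then u_ξ = exp(ξ)(w_ξ + w), u_t = exp(ξ)w_t; substituting and dividing by exp(ξ), the lower-order terms cancel: w_t + (1/2)w_ξ = 0 (standard advection equation).
Data for w: w(ξ,0) = exp(-ξ)u(ξ,0) = sin(3ξ).
By characteristics (dξ/dt = 1/2), w(ξ,t) = f(ξ - (1/2)t) with f = w(·, 0).
So w(ξ,t) = -sin(3t/2 - 3ξ), and u(ξ,t) = exp(ξ)w(ξ,t).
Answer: u(ξ, t) = -exp(ξ)sin(3t/2 - 3ξ)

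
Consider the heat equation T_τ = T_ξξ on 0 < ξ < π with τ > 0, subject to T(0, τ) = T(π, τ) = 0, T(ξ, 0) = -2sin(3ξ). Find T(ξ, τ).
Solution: Separating variables: T = Σ c_n exp(-n²τ) sin(nξ). From T(ξ,0) = -2sin(3ξ): c_3=-2.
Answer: T(ξ, τ) = -2exp(-9τ)sin(3ξ)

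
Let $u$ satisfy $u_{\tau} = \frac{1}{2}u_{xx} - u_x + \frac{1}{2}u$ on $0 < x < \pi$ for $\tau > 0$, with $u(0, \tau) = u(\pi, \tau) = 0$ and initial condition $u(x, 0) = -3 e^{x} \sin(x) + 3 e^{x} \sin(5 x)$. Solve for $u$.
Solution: Substitute $u = e^{x}w$, i.e. $w = e^{-x}u$.
By the product rule, $u_x = e^{x}(w_x + w)$, $u_{xx} = e^{x}(w_{xx} + 2w_x + w)$, $u_{\tau} = e^{x}w_{\tau}$.
Substituting into the PDE and dividing by $e^{x}$: $w_{\tau} = \frac{1}{2}(w_{xx} + 2w_x + w) - (w_x + w) + \frac{1}{2}w$.
The lower-order terms cancel, leaving the standard heat equation $w_{\tau} = \frac{1}{2}w_{xx}$.
Initial data for $w$: $w(x,0) = e^{-x}u(x,0) = -3 \sin(x) + 3 \sin(5 x)$. The boundary conditions carry over: $w(0,\tau) = w(\pi,\tau) = 0$.
Solve for $w$:
  Using separation of variables $w = X(x)T(\tau)$:
  Eigenfunctions: $\sin(nx)$, $n = 1, 2, 3, \ldots$
  General solution: $w(x, \tau) = \sum c_n \sin(nx) e^{-n^2 \tau/2}$
  Matching $w(x,0) = -3 \sin(x) + 3 \sin(5 x)$ term by term: $c_1=-3, c_5=3$.
Hence $w(x,\tau) = -3 e^{-\tau/2} \sin(x) + 3 e^{-25 \tau/2} \sin(5 x)$.
Transform back: $u(x,\tau) = e^{x}w(x,\tau)$.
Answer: $u(x, \tau) = -3 e^{-\tau/2} e^{x} \sin(x) + 3 e^{-25 \tau/2} e^{x} \sin(5 x)$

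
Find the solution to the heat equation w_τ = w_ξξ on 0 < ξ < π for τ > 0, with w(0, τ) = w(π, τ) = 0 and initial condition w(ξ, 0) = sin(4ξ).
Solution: Separating variables: w = Σ c_n exp(-n²τ) sin(nξ). From w(ξ,0) = sin(4ξ): c_4=1.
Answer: w(ξ, τ) = exp(-16τ)sin(4ξ)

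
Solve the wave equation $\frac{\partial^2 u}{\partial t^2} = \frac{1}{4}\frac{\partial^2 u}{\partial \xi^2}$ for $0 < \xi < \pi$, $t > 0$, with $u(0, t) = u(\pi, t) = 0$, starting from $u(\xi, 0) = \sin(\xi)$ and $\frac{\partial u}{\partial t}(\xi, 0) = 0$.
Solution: Using separation of variables $u = X(\xi)T(t)$:
Eigenfunctions: $\sin(n\xi)$, $n = 1, 2, 3, \ldots$
General solution: $u(\xi, t) = \sum [A_n \cos(n t/2) + B_n \sin(n t/2)] \sin(n\xi)$
From $u(\xi,0) = \sin(\xi)$: $A_1=1$. From $u_t(\xi,0) = 0$: all $B_n = 0$.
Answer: $u(\xi, t) = \sin(\xi) \cos(t/2)$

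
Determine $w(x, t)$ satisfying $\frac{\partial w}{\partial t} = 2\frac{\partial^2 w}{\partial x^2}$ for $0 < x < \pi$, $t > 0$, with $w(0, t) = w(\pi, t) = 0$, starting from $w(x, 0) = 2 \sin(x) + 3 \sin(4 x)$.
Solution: Using separation of variables $w = X(x)T(t)$:
Eigenfunctions: $\sin(nx)$, $n = 1, 2, 3, \ldots$
General solution: $w(x, t) = \sum c_n \sin(nx) e^{-2n^2 t}$
Matching $w(x,0) = 2 \sin(x) + 3 \sin(4 x)$ term by term: $c_1=2, c_4=3$.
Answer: $w(x, t) = 2 e^{-2 t} \sin(x) + 3 e^{-32 t} \sin(4 x)$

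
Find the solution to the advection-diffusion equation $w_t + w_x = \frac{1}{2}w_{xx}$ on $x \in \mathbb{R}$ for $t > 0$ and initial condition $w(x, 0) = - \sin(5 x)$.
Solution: Change to a moving frame: let $\eta = x - t$, $\sigma = t$ and write $w(x,t) = u(\eta,\sigma)$.
By the chain rule $w_t = u_{\sigma} - u_{\eta}$, $w_x = u_{\eta}$, $w_{xx} = u_{\eta\eta}$.
Then $w_t + w_x = u_{\sigma}$: the advection term cancels and the PDE becomes the heat equation $u_{\sigma} = \frac{1}{2}u_{\eta\eta}$ on $\eta \in \mathbb{R}$.
Initial data: $u(\eta,0) = w(\eta,0) = - \sin(5 \eta)$.
On $\eta \in \mathbb{R}$ each mode satisfies $(\sin(n\eta))'' = -n^2 \sin(n\eta)$, so $e^{-n^2\sigma/2} \sin(n\eta)$ solves the heat equation; by superposition $u(\eta,\sigma) = \sum c_n e^{-n^2\sigma/2} \sin(n\eta)$.
Reading off the coefficients: $c_5=-1$, so $u(\eta,\sigma) = - e^{-25 \sigma/2} \sin(5 \eta)$.
Substituting back $\eta = x - t$, $\sigma = t$: $w(x,t) = u(x - t, t)$.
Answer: $w(x, t) = e^{-25 t/2} \sin(5 t - 5 x)$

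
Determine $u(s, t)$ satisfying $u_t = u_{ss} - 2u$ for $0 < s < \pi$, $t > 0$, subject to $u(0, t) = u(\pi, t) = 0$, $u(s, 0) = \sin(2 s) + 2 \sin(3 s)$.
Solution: Substitute $u = e^{-2t}w$.
Then $u_t = e^{-2t}(w_t - 2w)$, $u_{ss} = e^{-2t}w_{ss}$; substituting and dividing by $e^{-2t}$, the lower-order terms cancel: $w_t = w_{ss}$ (standard heat equation).
Data for $w$: $w(s,0) = u(s,0) = \sin(2 s) + 2 \sin(3 s)$. The boundary conditions carry over: $w(0,t) = w(\pi,t) = 0$.
Separating variables: $w = \sum c_n e^{-n^2t} \sin(ns)$. From $w(s,0) = \sin(2 s) + 2 \sin(3 s)$: $c_2=1, c_3=2$.
So $w(s,t) = e^{-4 t} \sin(2 s) + 2 e^{-9 t} \sin(3 s)$, and $u(s,t) = e^{-2t}w(s,t)$.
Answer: $u(s, t) = e^{-6 t} \sin(2 s) + 2 e^{-11 t} \sin(3 s)$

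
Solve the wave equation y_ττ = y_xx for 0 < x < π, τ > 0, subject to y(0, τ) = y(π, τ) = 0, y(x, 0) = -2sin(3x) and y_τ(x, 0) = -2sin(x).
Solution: Separating variables: y = Σ [A_n cos(ω_n τ) + B_n sin(ω_n τ)] sin(nx), ω_n = n. From ICs (B_n = velocity coefficient / ω_n): A_3=-2, B_1=-2.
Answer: y(x, τ) = -2sin(x)sin(τ) - 2sin(3x)cos(3τ)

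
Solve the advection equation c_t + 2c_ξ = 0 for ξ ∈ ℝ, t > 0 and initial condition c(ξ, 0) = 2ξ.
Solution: By method of characteristics (waves move right with speed 2):
Along characteristics ξ - 2t = const, c is constant, so c(ξ,t) = f(ξ - 2t) with f = c(·, 0).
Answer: c(ξ, t) = -4t + 2ξ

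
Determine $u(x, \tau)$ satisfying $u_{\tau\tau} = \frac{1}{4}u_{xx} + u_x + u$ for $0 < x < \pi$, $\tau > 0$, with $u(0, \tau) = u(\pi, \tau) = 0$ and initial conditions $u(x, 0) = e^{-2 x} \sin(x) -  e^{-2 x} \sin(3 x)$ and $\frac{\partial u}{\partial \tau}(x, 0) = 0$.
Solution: Substitute $u = e^{-2x}w$.
Then $u_x = e^{-2x}(w_x - 2w)$, $u_{xx} = e^{-2x}(w_{xx} - 4w_x + 4w)$, $u_{\tau\tau} = e^{-2x}w_{\tau\tau}$; substituting and dividing by $e^{-2x}$, the lower-order terms cancel: $w_{\tau\tau} = \frac{1}{4}w_{xx}$ (standard wave equation).
Data for $w$: $w(x,0) = e^{2x}u(x,0) = \sin(x) - \sin(3 x)$; $w_{\tau}(x,0) = e^{2x}u_{\tau}(x,0) = 0$. The boundary conditions carry over: $w(0,\tau) = w(\pi,\tau) = 0$.
Separating variables: $w = \sum [A_n \cos(\omega_n \tau) + B_n \sin(\omega_n \tau)] \sin(nx)$, $\omega_n = n/2$. From ICs: $A_1=1, A_3=-1$.
So $w(x,\tau) = \sin(x) \cos(\tau/2) - \sin(3 x) \cos(3 \tau/2)$, and $u(x,\tau) = e^{-2x}w(x,\tau)$.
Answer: $u(x, \tau) = e^{-2 x} \sin(x) \cos(\tau/2) -  e^{-2 x} \sin(3 x) \cos(3 \tau/2)$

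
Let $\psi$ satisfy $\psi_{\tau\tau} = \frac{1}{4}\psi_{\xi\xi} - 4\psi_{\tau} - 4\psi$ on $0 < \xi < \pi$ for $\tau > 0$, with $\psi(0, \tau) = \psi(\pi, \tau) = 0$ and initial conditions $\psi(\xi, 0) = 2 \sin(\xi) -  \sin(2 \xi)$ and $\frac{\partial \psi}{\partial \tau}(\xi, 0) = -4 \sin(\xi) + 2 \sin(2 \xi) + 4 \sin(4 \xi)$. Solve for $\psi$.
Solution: Substitute $\psi = e^{-2\tau}u$.
Then $\psi_{\tau} = e^{-2\tau}(u_{\tau} - 2u)$, $\psi_{\tau\tau} = e^{-2\tau}(u_{\tau\tau} - 4u_{\tau} + 4u)$, $\psi_{\xi\xi} = e^{-2\tau}u_{\xi\xi}$; substituting and dividing by $e^{-2\tau}$, the lower-order terms cancel: $u_{\tau\tau} = \frac{1}{4}u_{\xi\xi}$ (standard wave equation).
Data for $u$: $u(\xi,0) = \psi(\xi,0) = 2 \sin(\xi) - \sin(2 \xi)$; $u_{\tau}(\xi,0) = \psi_{\tau}(\xi,0) + 2\psi(\xi,0) = 4 \sin(4 \xi)$. The boundary conditions carry over: $u(0,\tau) = u(\pi,\tau) = 0$.
Separating variables: $u = \sum [A_n \cos(\omega_n \tau) + B_n \sin(\omega_n \tau)] \sin(n\xi)$, $\omega_n = n/2$. From ICs ($B_n$ = velocity coefficient / $\omega_n$): $A_1=2, A_2=-1, B_4=2$.
So $u(\xi,\tau) = 2 \sin(\xi) \cos(\tau/2) - \sin(2 \xi) \cos(\tau) + 2 \sin(4 \xi) \sin(2 \tau)$, and $\psi(\xi,\tau) = e^{-2\tau}u(\xi,\tau)$.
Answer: $\psi(\xi, \tau) = 2 e^{-2 \tau} \sin(2 \tau) \sin(4 \xi) + 2 e^{-2 \tau} \sin(\xi) \cos(\tau/2) -  e^{-2 \tau} \sin(2 \xi) \cos(\tau)$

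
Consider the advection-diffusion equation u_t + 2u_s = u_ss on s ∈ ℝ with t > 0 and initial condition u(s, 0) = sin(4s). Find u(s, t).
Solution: Change to a moving frame: let η = s - 2t, σ = t and write u(s,t) = w(η,σ).
By the chain rule u_t = w_σ - 2w_η, u_s = w_η, u_ss = w_ηη.
Then u_t + 2u_s = w_σ: the advection term cancels and the PDE becomes the heat equation w_σ = w_ηη on η ∈ ℝ.
Initial data: w(η,0) = u(η,0) = sin(4η).
On η ∈ ℝ each mode satisfies (sin(nη))″ = -n² sin(nη), so exp(-n²σ) sin(nη) solves the heat equation; by superposition w(η,σ) = Σ c_n exp(-n²σ) sin(nη).
Reading off the coefficients: c_4=1, so w(η,σ) = exp(-16σ)sin(4η).
Substituting back η = s - 2t, σ = t: u(s,t) = w(s - 2t, t).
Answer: u(s, t) = exp(-16t)sin(4s - 8t)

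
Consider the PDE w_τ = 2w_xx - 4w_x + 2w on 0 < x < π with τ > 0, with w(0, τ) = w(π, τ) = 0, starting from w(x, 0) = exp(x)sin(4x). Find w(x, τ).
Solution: Substitute w = exp(x)u, i.e. u = exp(-x)w.
By the product rule, w_x = exp(x)(u_x + u), w_xx = exp(x)(u_xx + 2u_x + u), w_τ = exp(x)u_τ.
Substituting into the PDE and dividing by exp(x): u_τ = 2(u_xx + 2u_x + u) - 4(u_x + u) + 2u.
The lower-order terms cancel, leaving the standard heat equation u_τ = 2u_xx.
Initial data for u: u(x,0) = exp(-x)w(x,0) = sin(4x). The boundary conditions carry over: u(0,τ) = u(π,τ) = 0.
Solve for u:
  Using separation of variables u = X(x)T(τ):
  Eigenfunctions: sin(nx), n = 1, 2, 3, ...
  General solution: u(x, τ) = Σ c_n sin(nx) exp(-2n² τ)
  Matching u(x,0) = sin(4x) term by term: c_4=1.
Hence u(x,τ) = exp(-32τ)sin(4x).
Transform back: w(x,τ) = exp(x)u(x,τ).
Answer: w(x, τ) = exp(x)exp(-32τ)sin(4x)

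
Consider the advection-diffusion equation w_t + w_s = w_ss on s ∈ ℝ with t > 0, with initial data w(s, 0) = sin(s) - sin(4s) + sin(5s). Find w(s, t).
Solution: Change to a moving frame: let η = s - t, σ = t and write w(s,t) = u(η,σ).
By the chain rule w_t = u_σ - u_η, w_s = u_η, w_ss = u_ηη.
Then w_t + w_s = u_σ: the advection term cancels and the PDE becomes the heat equation u_σ = u_ηη on η ∈ ℝ.
Initial data: u(η,0) = w(η,0) = sin(η) - sin(4η) + sin(5η).
On η ∈ ℝ each mode satisfies (sin(nη))″ = -n² sin(nη), so exp(-n²σ) sin(nη) solves the heat equation; by superposition u(η,σ) = Σ c_n exp(-n²σ) sin(nη).
Reading off the coefficients: c_1=1, c_4=-1, c_5=1, so u(η,σ) = exp(-σ)sin(η) - exp(-16σ)sin(4η) + exp(-25σ)sin(5η).
Substituting back η = s - t, σ = t: w(s,t) = u(s - t, t).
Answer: w(s, t) = exp(-t)sin(s - t) - exp(-16t)sin(4s - 4t) + exp(-25t)sin(5s - 5t)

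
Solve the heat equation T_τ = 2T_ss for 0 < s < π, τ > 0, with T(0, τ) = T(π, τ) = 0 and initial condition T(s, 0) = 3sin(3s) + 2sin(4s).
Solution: Using separation of variables T = X(s)G(τ):
Eigenfunctions: sin(ns), n = 1, 2, 3, ...
General solution: T(s, τ) = Σ c_n sin(ns) exp(-2n² τ)
Matching T(s,0) = 3sin(3s) + 2sin(4s) term by term: c_3=3, c_4=2.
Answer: T(s, τ) = 3exp(-18τ)sin(3s) + 2exp(-32τ)sin(4s)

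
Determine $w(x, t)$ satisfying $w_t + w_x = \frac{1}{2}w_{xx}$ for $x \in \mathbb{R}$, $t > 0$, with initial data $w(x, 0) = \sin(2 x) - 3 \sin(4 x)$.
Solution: Change to a moving frame: let $\eta = x - t$, $\sigma = t$ and write $w(x,t) = u(\eta,\sigma)$.
By the chain rule $w_t = u_{\sigma} - u_{\eta}$, $w_x = u_{\eta}$, $w_{xx} = u_{\eta\eta}$.
Then $w_t + w_x = u_{\sigma}$: the advection term cancels and the PDE becomes the heat equation $u_{\sigma} = \frac{1}{2}u_{\eta\eta}$ on $\eta \in \mathbb{R}$.
Initial data: $u(\eta,0) = w(\eta,0) = \sin(2 \eta) - 3 \sin(4 \eta)$.
On $\eta \in \mathbb{R}$ each mode satisfies $(\sin(n\eta))'' = -n^2 \sin(n\eta)$, so $e^{-n^2\sigma/2} \sin(n\eta)$ solves the heat equation; by superposition $u(\eta,\sigma) = \sum c_n e^{-n^2\sigma/2} \sin(n\eta)$.
Reading off the coefficients: $c_2=1, c_4=-3$, so $u(\eta,\sigma) = e^{-2 \sigma} \sin(2 \eta) - 3 e^{-8 \sigma} \sin(4 \eta)$.
Substituting back $\eta = x - t$, $\sigma = t$: $w(x,t) = u(x - t, t)$.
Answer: $w(x, t) = - e^{-2 t} \sin(2 t - 2 x) + 3 e^{-8 t} \sin(4 t - 4 x)$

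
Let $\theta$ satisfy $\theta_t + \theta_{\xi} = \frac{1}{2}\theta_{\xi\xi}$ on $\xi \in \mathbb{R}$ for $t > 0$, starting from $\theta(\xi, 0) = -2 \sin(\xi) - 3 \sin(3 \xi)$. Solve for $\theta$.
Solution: Moving frame: $\eta = \xi - t$, $\sigma = t$, $\theta = u(\eta,\sigma)$, so $\theta_t = u_{\sigma} - u_{\eta}$ and $\theta_{\xi\xi} = u_{\eta\eta}$.
Hence $\theta_t + \theta_{\xi} = u_{\sigma}$ and the PDE becomes the heat equation $u_{\sigma} = \frac{1}{2}u_{\eta\eta}$ on $\eta \in \mathbb{R}$.
Initial data: $u(\eta,0) = \theta(\eta,0) = -2 \sin(\eta) - 3 \sin(3 \eta)$. Each mode $\sin(n\eta)$ decays as $e^{-n^2\sigma/2}$ on $\mathbb{R}$, so $u(\eta,\sigma) = \sum c_n e^{-n^2\sigma/2} \sin(n\eta)$ with $c_1=-2, c_3=-3$: $u(\eta,\sigma) = -2 e^{-\sigma/2} \sin(\eta) - 3 e^{-9 \sigma/2} \sin(3 \eta)$.
Substituting back: $\theta(\xi,t) = u(\xi - t, t)$.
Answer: $\theta(\xi, t) = -2 e^{-t/2} \sin(\xi - t) - 3 e^{-9 t/2} \sin(3 \xi - 3 t)$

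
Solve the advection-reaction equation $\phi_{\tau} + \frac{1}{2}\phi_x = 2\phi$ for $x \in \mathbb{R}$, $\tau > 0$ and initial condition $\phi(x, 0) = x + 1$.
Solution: Substitute $\phi = e^{2\tau}u$.
Then $\phi_{\tau} = e^{2\tau}(u_{\tau} + 2u)$, $\phi_x = e^{2\tau}u_x$; substituting and dividing by $e^{2\tau}$, the lower-order terms cancel: $u_{\tau} + \frac{1}{2}u_x = 0$ (standard advection equation).
Data for $u$: $u(x,0) = \phi(x,0) = x + 1$.
By characteristics ($dx/d\tau = 1/2$), $u(x,\tau) = f(x - \frac{1}{2}\tau)$ with $f = u( \cdot , 0)$.
So $u(x,\tau) = x - \frac{1}{2} \tau + 1$, and $\phi(x,\tau) = e^{2\tau}u(x,\tau)$.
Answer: $\phi(x, \tau) = -\frac{1}{2} \tau e^{2 \tau} + x e^{2 \tau} + e^{2 \tau}$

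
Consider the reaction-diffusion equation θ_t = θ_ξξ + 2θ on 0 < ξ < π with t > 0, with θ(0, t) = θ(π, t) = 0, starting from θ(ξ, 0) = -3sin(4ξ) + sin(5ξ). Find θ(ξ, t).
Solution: Substitute θ = exp(2t)u, i.e. u = exp(-2t)θ.
By the product rule, θ_t = exp(2t)(u_t + 2u), θ_ξξ = exp(2t)u_ξξ.
Substituting into the PDE and dividing by exp(2t): u_t + 2u = u_ξξ + 2u.
The lower-order terms cancel, leaving the standard heat equation u_t = u_ξξ.
Initial data for u: u(ξ,0) = θ(ξ,0) = -3sin(4ξ) + sin(5ξ). The boundary conditions carry over: u(0,t) = u(π,t) = 0.
Solve for u:
  Using separation of variables u = X(ξ)G(t):
  Eigenfunctions: sin(nξ), n = 1, 2, 3, ...
  General solution: u(ξ, t) = Σ c_n sin(nξ) exp(-n² t)
  Matching u(ξ,0) = -3sin(4ξ) + sin(5ξ) term by term: c_4=-3, c_5=1.
Hence u(ξ,t) = -3exp(-16t)sin(4ξ) + exp(-25t)sin(5ξ).
Transform back: θ(ξ,t) = exp(2t)u(ξ,t).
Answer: θ(ξ, t) = -3exp(-14t)sin(4ξ) + exp(-23t)sin(5ξ)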